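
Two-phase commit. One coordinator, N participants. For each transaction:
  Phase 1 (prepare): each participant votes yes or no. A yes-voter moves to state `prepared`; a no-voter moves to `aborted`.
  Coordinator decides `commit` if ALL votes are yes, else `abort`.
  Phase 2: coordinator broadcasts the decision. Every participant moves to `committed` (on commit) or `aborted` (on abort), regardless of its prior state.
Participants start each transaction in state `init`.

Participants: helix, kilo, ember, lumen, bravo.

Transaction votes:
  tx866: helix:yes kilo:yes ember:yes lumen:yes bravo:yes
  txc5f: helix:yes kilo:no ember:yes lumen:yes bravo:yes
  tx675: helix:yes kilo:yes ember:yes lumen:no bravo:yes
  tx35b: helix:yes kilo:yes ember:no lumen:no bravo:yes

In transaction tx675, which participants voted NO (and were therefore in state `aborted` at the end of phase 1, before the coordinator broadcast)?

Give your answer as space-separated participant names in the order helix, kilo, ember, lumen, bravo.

Txn tx675 phase 1: helix yes -> prepared; kilo yes -> prepared; ember yes -> prepared; lumen no -> aborted; bravo yes -> prepared

Answer: lumen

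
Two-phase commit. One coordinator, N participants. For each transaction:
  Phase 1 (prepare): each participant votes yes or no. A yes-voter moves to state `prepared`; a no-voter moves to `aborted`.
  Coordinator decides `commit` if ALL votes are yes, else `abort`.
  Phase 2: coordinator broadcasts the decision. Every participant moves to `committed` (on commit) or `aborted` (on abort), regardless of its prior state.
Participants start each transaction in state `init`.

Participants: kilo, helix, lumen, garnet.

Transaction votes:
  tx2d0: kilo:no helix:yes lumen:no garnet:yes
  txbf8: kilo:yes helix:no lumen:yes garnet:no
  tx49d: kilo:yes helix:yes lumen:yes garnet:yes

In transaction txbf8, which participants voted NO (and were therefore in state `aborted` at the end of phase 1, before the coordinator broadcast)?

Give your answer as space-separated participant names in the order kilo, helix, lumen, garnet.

Answer: helix garnet

Derivation:
Txn txbf8 phase 1: kilo yes -> prepared; helix no -> aborted; lumen yes -> prepared; garnet no -> aborted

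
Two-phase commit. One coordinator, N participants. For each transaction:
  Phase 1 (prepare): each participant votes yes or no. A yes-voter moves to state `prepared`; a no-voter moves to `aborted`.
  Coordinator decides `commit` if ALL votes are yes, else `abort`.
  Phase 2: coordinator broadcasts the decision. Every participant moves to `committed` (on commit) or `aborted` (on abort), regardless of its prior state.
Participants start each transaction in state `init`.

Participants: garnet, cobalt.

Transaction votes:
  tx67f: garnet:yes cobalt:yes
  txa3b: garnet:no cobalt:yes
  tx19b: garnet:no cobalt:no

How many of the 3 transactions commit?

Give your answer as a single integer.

Answer: 1

Derivation:
tx67f: all yes -> commit (commits=1)
txa3b: no from garnet -> abort (commits=1)
tx19b: no from garnet, cobalt -> abort (commits=1)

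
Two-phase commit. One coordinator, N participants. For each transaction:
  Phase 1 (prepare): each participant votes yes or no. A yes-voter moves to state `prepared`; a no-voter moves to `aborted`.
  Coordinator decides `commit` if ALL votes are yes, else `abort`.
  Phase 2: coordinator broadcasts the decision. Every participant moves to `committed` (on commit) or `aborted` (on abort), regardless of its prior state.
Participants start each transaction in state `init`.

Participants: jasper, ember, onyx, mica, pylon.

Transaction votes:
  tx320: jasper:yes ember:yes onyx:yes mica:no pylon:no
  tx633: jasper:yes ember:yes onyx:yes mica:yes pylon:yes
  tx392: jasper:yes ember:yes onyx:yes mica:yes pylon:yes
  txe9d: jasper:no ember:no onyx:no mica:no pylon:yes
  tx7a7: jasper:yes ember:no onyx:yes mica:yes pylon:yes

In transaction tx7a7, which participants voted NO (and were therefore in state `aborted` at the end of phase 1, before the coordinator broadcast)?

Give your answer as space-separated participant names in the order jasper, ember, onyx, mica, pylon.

Answer: ember

Derivation:
Txn tx7a7 phase 1: jasper yes -> prepared; ember no -> aborted; onyx yes -> prepared; mica yes -> prepared; pylon yes -> prepared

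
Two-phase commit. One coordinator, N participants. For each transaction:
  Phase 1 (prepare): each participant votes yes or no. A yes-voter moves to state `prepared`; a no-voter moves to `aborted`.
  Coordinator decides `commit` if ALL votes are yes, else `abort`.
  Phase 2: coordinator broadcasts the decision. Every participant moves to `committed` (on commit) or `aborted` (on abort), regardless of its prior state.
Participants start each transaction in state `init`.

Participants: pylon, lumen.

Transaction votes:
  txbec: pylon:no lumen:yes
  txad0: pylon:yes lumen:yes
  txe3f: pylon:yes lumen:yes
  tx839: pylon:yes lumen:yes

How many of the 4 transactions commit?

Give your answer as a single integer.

txbec: no from pylon -> abort (commits=0)
txad0: all yes -> commit (commits=1)
txe3f: all yes -> commit (commits=2)
tx839: all yes -> commit (commits=3)

Answer: 3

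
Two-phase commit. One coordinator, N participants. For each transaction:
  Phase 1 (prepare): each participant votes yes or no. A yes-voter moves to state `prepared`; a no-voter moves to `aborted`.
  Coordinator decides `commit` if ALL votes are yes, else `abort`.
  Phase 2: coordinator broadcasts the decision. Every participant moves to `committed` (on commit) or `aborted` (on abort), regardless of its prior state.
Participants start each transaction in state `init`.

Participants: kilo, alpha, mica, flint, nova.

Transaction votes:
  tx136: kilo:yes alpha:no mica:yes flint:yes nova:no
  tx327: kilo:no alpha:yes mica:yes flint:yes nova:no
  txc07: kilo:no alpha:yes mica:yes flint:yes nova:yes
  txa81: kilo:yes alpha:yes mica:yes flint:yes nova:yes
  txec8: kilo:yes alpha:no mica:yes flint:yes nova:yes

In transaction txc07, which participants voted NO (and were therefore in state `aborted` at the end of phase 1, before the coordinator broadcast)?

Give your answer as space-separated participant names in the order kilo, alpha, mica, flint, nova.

Txn txc07 phase 1: kilo no -> aborted; alpha yes -> prepared; mica yes -> prepared; flint yes -> prepared; nova yes -> prepared

Answer: kilo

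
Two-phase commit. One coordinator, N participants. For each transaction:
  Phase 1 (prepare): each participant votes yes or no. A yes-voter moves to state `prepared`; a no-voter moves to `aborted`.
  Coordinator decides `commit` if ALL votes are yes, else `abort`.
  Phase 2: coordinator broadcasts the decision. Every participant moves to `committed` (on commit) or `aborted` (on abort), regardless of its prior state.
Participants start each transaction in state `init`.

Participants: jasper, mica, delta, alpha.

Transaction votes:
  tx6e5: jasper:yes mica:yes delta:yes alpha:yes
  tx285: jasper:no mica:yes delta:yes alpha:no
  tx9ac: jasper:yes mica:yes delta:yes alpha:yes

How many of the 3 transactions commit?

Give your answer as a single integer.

Answer: 2

Derivation:
tx6e5: all yes -> commit (commits=1)
tx285: no from jasper, alpha -> abort (commits=1)
tx9ac: all yes -> commit (commits=2)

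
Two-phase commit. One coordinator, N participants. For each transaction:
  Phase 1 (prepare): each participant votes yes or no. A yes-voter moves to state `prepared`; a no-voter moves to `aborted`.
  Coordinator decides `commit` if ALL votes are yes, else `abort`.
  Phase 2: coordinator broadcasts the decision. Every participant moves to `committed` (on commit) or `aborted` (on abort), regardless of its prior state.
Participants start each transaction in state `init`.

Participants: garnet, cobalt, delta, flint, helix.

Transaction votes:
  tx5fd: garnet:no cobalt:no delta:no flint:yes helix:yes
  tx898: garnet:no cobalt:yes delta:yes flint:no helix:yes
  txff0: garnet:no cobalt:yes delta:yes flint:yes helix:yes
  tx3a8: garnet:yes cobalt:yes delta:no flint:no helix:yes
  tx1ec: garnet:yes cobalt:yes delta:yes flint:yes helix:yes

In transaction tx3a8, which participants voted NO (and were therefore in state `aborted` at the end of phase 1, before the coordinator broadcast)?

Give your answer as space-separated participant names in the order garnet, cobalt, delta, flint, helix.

Answer: delta flint

Derivation:
Txn tx3a8 phase 1: garnet yes -> prepared; cobalt yes -> prepared; delta no -> aborted; flint no -> aborted; helix yes -> prepared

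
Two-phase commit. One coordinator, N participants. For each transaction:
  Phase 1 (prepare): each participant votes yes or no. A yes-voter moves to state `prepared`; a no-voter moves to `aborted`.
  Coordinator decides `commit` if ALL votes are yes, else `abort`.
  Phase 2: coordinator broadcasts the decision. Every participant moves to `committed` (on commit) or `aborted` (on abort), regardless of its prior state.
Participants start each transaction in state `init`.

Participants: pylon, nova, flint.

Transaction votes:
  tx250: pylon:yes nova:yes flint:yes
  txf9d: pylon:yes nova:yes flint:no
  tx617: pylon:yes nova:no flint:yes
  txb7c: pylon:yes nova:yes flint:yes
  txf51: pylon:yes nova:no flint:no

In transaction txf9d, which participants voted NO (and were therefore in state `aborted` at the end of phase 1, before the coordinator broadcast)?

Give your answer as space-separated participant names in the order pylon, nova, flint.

Answer: flint

Derivation:
Txn txf9d phase 1: pylon yes -> prepared; nova yes -> prepared; flint no -> aborted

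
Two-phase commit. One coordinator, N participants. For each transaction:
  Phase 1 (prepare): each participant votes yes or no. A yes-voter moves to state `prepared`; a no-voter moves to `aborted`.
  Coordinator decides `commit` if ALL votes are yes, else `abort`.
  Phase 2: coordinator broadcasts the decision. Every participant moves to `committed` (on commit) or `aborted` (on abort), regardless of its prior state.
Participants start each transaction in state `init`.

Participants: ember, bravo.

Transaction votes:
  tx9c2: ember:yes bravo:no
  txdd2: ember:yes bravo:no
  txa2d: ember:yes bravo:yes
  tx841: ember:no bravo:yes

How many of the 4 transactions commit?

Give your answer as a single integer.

tx9c2: no from bravo -> abort (commits=0)
txdd2: no from bravo -> abort (commits=0)
txa2d: all yes -> commit (commits=1)
tx841: no from ember -> abort (commits=1)

Answer: 1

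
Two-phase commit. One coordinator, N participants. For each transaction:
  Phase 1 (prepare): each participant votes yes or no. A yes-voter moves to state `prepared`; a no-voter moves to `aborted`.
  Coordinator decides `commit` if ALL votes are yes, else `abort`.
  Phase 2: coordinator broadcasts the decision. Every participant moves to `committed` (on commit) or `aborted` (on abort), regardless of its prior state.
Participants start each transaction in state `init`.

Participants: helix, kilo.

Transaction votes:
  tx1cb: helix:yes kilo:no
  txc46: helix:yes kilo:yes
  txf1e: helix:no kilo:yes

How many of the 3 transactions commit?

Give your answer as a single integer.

Answer: 1

Derivation:
tx1cb: no from kilo -> abort (commits=0)
txc46: all yes -> commit (commits=1)
txf1e: no from helix -> abort (commits=1)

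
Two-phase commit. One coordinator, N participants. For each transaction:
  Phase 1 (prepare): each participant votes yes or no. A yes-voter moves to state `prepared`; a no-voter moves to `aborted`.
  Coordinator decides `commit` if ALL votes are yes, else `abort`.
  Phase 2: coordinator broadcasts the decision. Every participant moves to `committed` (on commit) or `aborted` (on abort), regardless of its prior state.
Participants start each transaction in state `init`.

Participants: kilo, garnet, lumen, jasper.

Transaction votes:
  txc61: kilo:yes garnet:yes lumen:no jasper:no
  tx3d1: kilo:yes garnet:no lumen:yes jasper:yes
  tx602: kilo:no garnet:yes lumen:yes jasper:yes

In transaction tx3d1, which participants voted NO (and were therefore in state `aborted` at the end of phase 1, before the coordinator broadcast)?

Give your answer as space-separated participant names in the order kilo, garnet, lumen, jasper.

Answer: garnet

Derivation:
Txn tx3d1 phase 1: kilo yes -> prepared; garnet no -> aborted; lumen yes -> prepared; jasper yes -> prepared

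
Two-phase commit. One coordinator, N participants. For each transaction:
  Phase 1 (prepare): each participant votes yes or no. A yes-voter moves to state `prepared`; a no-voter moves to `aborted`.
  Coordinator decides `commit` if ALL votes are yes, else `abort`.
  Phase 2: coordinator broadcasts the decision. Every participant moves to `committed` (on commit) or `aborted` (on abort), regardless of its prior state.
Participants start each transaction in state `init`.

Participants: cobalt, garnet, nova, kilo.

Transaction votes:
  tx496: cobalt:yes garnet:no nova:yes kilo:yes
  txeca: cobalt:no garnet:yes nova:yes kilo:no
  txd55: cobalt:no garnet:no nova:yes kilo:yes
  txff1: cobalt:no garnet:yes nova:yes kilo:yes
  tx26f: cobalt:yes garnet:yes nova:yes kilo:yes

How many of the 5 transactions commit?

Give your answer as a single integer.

Answer: 1

Derivation:
tx496: no from garnet -> abort (commits=0)
txeca: no from cobalt, kilo -> abort (commits=0)
txd55: no from cobalt, garnet -> abort (commits=0)
txff1: no from cobalt -> abort (commits=0)
tx26f: all yes -> commit (commits=1)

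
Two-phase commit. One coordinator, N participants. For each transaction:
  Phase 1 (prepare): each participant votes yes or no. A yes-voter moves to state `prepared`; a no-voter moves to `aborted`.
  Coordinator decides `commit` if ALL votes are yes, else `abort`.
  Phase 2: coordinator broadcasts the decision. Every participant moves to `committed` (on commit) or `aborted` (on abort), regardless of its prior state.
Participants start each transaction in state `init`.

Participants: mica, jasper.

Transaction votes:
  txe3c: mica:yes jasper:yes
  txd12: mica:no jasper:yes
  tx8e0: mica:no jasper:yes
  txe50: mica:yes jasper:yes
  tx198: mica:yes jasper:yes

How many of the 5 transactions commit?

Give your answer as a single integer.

Answer: 3

Derivation:
txe3c: all yes -> commit (commits=1)
txd12: no from mica -> abort (commits=1)
tx8e0: no from mica -> abort (commits=1)
txe50: all yes -> commit (commits=2)
tx198: all yes -> commit (commits=3)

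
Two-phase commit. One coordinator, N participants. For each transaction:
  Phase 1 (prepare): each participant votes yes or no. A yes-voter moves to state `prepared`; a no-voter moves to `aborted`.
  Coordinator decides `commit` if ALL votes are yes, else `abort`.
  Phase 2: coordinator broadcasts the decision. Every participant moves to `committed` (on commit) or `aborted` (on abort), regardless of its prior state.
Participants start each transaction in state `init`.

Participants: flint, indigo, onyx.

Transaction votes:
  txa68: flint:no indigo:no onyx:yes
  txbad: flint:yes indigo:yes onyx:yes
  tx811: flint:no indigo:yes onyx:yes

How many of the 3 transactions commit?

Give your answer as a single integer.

txa68: no from flint, indigo -> abort (commits=0)
txbad: all yes -> commit (commits=1)
tx811: no from flint -> abort (commits=1)

Answer: 1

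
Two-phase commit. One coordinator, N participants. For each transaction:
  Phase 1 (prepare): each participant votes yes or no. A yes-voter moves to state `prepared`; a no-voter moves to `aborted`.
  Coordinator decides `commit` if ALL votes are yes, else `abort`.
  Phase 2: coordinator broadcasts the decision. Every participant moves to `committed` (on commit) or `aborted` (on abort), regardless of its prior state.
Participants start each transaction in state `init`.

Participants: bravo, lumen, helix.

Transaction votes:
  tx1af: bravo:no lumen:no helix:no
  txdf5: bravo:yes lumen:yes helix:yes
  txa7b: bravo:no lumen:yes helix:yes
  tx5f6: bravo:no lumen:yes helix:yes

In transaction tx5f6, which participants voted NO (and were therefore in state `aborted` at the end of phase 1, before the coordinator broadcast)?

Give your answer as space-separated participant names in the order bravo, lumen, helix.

Txn tx5f6 phase 1: bravo no -> aborted; lumen yes -> prepared; helix yes -> prepared

Answer: bravo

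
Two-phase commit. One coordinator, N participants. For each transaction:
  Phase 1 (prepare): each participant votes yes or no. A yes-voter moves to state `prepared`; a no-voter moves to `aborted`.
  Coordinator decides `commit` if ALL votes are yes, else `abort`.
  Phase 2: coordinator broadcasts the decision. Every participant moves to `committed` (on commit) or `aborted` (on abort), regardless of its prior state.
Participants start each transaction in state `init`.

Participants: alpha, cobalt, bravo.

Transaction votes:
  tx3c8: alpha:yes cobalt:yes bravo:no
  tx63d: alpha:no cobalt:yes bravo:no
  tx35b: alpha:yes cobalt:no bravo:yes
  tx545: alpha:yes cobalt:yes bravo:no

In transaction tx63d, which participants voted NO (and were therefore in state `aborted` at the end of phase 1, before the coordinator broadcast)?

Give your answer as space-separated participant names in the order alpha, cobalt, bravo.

Txn tx63d phase 1: alpha no -> aborted; cobalt yes -> prepared; bravo no -> aborted

Answer: alpha bravo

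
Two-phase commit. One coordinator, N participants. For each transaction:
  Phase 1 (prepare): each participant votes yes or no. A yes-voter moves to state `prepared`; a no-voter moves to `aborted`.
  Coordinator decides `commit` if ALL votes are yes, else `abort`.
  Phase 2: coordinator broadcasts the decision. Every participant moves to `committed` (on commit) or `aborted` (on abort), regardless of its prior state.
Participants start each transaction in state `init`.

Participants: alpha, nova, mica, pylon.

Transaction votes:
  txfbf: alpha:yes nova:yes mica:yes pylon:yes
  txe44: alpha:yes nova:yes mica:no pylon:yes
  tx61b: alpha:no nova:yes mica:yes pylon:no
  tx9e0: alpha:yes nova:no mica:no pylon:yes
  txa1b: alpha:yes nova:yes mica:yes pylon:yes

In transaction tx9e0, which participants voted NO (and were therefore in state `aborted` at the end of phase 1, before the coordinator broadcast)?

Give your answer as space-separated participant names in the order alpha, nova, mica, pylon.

Txn tx9e0 phase 1: alpha yes -> prepared; nova no -> aborted; mica no -> aborted; pylon yes -> prepared

Answer: nova mica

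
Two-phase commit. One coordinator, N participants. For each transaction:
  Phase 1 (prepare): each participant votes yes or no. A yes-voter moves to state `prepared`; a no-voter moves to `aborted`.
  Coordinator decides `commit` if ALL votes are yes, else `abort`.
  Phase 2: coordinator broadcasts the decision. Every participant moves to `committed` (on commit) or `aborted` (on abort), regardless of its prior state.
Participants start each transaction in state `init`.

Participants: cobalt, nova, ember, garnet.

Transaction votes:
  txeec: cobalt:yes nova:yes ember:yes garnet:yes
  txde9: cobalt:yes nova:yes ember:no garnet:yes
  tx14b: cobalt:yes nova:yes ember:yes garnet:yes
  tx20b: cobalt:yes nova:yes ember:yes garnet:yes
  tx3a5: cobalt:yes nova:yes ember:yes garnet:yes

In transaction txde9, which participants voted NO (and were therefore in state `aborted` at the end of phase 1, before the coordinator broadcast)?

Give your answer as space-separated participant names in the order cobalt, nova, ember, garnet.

Txn txde9 phase 1: cobalt yes -> prepared; nova yes -> prepared; ember no -> aborted; garnet yes -> prepared

Answer: ember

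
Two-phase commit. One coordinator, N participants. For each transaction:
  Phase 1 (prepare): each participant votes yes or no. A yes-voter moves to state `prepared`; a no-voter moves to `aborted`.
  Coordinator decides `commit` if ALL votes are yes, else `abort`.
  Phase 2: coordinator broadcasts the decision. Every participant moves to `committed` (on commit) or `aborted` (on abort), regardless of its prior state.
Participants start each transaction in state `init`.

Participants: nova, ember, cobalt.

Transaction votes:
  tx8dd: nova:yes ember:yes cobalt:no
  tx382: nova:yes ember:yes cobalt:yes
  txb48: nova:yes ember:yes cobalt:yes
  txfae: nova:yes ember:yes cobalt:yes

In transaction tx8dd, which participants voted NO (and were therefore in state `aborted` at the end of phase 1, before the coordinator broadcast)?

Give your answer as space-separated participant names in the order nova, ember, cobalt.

Txn tx8dd phase 1: nova yes -> prepared; ember yes -> prepared; cobalt no -> aborted

Answer: cobalt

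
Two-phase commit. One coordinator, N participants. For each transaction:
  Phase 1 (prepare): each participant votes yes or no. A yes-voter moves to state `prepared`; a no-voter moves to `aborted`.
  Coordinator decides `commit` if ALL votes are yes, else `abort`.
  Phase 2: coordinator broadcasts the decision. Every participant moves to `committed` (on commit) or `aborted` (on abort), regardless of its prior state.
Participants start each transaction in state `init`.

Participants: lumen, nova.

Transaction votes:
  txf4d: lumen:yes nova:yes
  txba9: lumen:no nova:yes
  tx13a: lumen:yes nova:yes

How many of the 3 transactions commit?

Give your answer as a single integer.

txf4d: all yes -> commit (commits=1)
txba9: no from lumen -> abort (commits=1)
tx13a: all yes -> commit (commits=2)

Answer: 2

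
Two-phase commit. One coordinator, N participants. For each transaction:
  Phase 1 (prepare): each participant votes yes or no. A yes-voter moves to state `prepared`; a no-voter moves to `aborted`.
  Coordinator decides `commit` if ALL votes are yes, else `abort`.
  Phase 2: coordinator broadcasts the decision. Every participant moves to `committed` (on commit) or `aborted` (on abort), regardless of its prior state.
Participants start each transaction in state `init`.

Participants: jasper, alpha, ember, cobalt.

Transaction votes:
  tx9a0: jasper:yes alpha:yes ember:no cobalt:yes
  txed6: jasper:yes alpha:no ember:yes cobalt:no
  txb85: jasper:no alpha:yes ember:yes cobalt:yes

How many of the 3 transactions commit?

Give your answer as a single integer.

Answer: 0

Derivation:
tx9a0: no from ember -> abort (commits=0)
txed6: no from alpha, cobalt -> abort (commits=0)
txb85: no from jasper -> abort (commits=0)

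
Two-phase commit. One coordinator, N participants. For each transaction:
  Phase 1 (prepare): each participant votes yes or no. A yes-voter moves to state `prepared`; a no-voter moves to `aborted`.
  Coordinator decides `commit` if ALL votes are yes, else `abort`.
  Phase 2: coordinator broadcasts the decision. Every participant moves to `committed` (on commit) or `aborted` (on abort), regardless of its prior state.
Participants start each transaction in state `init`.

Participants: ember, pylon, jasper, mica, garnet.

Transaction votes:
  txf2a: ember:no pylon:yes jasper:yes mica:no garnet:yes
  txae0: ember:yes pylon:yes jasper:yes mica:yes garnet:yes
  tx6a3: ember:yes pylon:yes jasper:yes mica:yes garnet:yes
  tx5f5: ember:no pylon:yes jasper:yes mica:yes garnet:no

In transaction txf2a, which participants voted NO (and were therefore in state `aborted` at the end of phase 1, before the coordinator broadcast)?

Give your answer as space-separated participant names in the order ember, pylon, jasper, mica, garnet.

Answer: ember mica

Derivation:
Txn txf2a phase 1: ember no -> aborted; pylon yes -> prepared; jasper yes -> prepared; mica no -> aborted; garnet yes -> prepared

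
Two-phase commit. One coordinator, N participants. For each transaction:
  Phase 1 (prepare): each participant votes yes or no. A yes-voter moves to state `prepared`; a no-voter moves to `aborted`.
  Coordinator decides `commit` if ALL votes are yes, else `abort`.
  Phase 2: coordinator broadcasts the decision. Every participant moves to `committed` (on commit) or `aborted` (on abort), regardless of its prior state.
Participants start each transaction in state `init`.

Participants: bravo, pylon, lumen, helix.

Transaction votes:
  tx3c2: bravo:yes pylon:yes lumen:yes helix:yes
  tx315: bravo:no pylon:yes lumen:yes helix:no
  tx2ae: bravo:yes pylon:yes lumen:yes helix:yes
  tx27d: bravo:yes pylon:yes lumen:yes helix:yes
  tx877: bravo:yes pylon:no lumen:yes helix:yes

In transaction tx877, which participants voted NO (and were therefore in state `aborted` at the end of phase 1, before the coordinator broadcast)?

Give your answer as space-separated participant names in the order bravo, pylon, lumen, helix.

Answer: pylon

Derivation:
Txn tx877 phase 1: bravo yes -> prepared; pylon no -> aborted; lumen yes -> prepared; helix yes -> prepared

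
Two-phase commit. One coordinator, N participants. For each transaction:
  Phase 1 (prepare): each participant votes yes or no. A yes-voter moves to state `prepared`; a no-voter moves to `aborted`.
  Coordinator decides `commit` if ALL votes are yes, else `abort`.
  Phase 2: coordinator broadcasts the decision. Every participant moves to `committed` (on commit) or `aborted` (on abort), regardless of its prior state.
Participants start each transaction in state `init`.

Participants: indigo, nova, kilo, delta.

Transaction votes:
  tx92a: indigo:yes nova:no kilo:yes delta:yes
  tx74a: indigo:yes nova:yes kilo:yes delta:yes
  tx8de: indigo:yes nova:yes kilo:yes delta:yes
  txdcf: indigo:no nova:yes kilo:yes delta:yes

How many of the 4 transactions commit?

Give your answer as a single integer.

tx92a: no from nova -> abort (commits=0)
tx74a: all yes -> commit (commits=1)
tx8de: all yes -> commit (commits=2)
txdcf: no from indigo -> abort (commits=2)

Answer: 2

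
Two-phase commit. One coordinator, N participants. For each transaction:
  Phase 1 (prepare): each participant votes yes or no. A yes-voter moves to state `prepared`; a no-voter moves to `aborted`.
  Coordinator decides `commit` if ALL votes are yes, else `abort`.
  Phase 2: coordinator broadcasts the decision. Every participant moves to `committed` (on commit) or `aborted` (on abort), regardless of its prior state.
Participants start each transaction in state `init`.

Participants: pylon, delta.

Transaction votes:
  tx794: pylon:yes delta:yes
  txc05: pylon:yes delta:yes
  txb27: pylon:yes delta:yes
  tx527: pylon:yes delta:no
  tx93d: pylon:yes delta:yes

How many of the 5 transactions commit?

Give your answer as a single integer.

tx794: all yes -> commit (commits=1)
txc05: all yes -> commit (commits=2)
txb27: all yes -> commit (commits=3)
tx527: no from delta -> abort (commits=3)
tx93d: all yes -> commit (commits=4)

Answer: 4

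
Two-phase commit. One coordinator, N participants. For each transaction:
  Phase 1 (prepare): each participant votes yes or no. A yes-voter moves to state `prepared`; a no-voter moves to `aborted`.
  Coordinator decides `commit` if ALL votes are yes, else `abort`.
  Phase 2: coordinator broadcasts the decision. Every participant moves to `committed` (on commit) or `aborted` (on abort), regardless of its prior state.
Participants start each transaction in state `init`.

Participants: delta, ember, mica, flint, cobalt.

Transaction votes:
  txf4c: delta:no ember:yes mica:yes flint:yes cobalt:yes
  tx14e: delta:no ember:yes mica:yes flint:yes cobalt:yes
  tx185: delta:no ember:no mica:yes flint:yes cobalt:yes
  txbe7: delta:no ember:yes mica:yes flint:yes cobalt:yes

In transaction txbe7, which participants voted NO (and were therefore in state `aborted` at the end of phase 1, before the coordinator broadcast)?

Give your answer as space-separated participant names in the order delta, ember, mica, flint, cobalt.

Txn txbe7 phase 1: delta no -> aborted; ember yes -> prepared; mica yes -> prepared; flint yes -> prepared; cobalt yes -> prepared

Answer: delta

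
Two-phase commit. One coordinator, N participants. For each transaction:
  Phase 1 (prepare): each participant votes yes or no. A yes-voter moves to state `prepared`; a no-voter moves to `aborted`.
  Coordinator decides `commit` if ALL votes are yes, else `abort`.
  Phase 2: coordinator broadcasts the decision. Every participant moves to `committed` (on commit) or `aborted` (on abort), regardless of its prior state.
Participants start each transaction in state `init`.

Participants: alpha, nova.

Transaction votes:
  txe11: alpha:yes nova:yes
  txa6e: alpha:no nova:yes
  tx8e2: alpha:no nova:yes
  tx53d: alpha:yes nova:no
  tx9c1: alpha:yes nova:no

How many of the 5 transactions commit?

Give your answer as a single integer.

txe11: all yes -> commit (commits=1)
txa6e: no from alpha -> abort (commits=1)
tx8e2: no from alpha -> abort (commits=1)
tx53d: no from nova -> abort (commits=1)
tx9c1: no from nova -> abort (commits=1)

Answer: 1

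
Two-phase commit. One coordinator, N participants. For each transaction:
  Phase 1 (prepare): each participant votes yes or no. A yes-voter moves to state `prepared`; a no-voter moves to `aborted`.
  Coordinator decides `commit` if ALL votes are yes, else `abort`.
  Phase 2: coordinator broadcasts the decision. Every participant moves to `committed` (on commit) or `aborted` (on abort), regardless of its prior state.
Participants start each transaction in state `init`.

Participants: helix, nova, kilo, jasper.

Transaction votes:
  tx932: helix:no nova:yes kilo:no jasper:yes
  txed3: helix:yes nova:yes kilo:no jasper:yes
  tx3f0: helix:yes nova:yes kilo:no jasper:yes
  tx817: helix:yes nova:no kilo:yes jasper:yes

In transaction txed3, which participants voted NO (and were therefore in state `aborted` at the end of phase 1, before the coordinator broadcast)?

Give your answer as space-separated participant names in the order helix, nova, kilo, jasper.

Answer: kilo

Derivation:
Txn txed3 phase 1: helix yes -> prepared; nova yes -> prepared; kilo no -> aborted; jasper yes -> prepared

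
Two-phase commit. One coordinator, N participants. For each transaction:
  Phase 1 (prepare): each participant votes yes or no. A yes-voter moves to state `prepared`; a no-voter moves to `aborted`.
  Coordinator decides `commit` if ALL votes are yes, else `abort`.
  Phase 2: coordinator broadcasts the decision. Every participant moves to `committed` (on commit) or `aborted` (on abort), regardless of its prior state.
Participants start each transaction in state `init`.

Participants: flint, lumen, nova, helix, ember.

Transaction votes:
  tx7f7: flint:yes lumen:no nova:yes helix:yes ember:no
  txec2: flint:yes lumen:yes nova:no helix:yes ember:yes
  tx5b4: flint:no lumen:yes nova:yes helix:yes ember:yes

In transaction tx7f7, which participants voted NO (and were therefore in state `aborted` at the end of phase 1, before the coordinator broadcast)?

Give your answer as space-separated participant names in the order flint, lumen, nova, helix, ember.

Txn tx7f7 phase 1: flint yes -> prepared; lumen no -> aborted; nova yes -> prepared; helix yes -> prepared; ember no -> aborted

Answer: lumen ember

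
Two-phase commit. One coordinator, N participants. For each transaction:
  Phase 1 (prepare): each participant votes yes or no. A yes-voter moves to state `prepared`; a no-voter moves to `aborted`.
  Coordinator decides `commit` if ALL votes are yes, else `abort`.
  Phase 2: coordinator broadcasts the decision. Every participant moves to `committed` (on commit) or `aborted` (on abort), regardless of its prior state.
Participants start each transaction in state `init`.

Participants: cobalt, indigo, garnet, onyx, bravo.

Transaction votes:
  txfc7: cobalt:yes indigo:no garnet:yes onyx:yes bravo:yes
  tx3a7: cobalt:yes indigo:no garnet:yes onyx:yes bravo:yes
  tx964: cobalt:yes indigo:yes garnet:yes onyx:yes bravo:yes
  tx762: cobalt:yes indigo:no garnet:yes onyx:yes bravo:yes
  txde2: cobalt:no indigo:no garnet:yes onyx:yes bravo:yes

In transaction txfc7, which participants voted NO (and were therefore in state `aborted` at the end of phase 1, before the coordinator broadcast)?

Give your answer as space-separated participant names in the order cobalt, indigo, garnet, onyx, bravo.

Txn txfc7 phase 1: cobalt yes -> prepared; indigo no -> aborted; garnet yes -> prepared; onyx yes -> prepared; bravo yes -> prepared

Answer: indigo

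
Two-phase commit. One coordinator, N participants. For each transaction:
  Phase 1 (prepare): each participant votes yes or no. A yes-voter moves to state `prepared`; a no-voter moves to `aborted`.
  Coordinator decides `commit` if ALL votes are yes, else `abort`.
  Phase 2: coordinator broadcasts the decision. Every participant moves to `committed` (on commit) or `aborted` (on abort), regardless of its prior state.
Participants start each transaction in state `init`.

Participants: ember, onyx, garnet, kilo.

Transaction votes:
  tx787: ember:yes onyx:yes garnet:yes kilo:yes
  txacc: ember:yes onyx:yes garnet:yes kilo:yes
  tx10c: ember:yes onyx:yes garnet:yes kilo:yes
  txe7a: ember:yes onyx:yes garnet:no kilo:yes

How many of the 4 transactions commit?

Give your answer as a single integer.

tx787: all yes -> commit (commits=1)
txacc: all yes -> commit (commits=2)
tx10c: all yes -> commit (commits=3)
txe7a: no from garnet -> abort (commits=3)

Answer: 3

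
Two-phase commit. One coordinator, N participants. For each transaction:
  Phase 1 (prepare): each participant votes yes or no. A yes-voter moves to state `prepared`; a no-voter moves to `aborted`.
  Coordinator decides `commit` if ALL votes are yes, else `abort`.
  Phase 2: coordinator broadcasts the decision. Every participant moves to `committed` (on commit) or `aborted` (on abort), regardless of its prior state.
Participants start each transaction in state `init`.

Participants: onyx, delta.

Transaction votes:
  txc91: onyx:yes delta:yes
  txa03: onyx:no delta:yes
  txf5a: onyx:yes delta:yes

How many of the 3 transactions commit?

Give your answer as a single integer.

Answer: 2

Derivation:
txc91: all yes -> commit (commits=1)
txa03: no from onyx -> abort (commits=1)
txf5a: all yes -> commit (commits=2)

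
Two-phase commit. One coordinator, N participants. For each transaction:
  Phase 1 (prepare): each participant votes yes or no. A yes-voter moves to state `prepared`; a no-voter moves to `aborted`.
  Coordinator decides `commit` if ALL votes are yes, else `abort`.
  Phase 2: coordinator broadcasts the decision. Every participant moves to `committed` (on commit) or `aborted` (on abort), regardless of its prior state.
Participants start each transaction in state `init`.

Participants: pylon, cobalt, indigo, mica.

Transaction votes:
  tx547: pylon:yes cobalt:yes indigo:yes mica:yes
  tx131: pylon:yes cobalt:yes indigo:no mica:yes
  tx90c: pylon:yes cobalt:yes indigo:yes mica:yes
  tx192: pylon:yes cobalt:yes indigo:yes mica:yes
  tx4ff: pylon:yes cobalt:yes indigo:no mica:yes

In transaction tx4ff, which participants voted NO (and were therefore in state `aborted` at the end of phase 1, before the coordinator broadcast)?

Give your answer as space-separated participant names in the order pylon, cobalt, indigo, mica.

Answer: indigo

Derivation:
Txn tx4ff phase 1: pylon yes -> prepared; cobalt yes -> prepared; indigo no -> aborted; mica yes -> prepared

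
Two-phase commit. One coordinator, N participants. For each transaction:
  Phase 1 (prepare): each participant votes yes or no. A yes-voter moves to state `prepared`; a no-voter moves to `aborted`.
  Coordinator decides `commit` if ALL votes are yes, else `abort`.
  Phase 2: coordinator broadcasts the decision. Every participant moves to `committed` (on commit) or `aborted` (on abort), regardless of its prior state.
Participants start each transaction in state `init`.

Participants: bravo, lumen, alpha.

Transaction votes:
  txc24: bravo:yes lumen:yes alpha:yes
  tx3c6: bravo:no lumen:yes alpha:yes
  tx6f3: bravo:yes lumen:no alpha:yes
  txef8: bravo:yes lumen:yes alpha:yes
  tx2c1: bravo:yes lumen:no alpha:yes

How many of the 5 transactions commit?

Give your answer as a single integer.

txc24: all yes -> commit (commits=1)
tx3c6: no from bravo -> abort (commits=1)
tx6f3: no from lumen -> abort (commits=1)
txef8: all yes -> commit (commits=2)
tx2c1: no from lumen -> abort (commits=2)

Answer: 2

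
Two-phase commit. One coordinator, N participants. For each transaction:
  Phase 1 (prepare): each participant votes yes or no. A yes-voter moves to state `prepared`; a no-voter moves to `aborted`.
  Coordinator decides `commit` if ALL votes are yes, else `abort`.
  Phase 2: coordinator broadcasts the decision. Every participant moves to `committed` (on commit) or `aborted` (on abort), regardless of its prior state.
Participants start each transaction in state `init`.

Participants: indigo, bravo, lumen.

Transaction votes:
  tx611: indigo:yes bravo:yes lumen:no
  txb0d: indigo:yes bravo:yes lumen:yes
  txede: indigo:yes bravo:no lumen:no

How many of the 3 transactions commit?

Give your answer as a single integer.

Answer: 1

Derivation:
tx611: no from lumen -> abort (commits=0)
txb0d: all yes -> commit (commits=1)
txede: no from bravo, lumen -> abort (commits=1)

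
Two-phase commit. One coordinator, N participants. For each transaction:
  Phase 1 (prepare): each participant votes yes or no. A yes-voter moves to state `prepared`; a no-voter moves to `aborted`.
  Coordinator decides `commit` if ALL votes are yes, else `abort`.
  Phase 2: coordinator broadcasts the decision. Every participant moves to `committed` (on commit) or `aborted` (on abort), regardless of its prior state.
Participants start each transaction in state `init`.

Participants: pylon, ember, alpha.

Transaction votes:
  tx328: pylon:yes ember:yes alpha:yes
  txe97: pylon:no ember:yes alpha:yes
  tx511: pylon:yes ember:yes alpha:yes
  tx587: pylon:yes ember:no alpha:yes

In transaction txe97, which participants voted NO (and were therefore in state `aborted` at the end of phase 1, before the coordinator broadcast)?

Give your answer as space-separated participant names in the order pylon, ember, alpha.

Answer: pylon

Derivation:
Txn txe97 phase 1: pylon no -> aborted; ember yes -> prepared; alpha yes -> prepared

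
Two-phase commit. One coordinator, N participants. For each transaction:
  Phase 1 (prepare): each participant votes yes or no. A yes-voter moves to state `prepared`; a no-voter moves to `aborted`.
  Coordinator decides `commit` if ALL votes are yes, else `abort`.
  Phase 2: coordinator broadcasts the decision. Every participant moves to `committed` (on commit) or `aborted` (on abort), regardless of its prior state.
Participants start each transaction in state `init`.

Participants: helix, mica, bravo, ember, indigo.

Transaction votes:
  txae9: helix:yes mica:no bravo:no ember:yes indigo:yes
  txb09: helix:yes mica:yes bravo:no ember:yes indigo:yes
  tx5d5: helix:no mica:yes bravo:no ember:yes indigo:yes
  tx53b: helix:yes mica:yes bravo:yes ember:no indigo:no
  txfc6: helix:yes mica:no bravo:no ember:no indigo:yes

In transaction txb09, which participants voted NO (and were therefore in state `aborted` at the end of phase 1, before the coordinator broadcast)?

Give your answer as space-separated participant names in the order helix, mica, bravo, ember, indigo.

Txn txb09 phase 1: helix yes -> prepared; mica yes -> prepared; bravo no -> aborted; ember yes -> prepared; indigo yes -> prepared

Answer: bravo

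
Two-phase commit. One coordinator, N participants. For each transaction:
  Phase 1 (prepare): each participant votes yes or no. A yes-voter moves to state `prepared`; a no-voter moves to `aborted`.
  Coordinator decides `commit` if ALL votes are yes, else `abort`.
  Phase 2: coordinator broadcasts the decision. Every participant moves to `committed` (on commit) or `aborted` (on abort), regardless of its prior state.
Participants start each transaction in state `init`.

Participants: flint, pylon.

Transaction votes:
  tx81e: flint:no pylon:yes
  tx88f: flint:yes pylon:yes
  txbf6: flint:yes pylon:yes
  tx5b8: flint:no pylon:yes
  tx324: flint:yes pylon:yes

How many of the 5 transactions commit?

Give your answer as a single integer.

tx81e: no from flint -> abort (commits=0)
tx88f: all yes -> commit (commits=1)
txbf6: all yes -> commit (commits=2)
tx5b8: no from flint -> abort (commits=2)
tx324: all yes -> commit (commits=3)

Answer: 3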